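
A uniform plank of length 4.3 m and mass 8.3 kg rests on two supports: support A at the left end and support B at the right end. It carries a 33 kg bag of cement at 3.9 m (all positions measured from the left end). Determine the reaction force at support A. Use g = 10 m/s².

R_A ≈ 72.2 N

Choose support B as the axis so its reaction then has zero moment arm.
Beam weight: 8.3 × 10 = 83 N down at 2.15 m → arm 2.15 m, τ = 83 × 2.15 = 178.4 N·m counterclockwise.
Bag of cement: 33 × 10 = 330 N down at 3.9 m → arm 0.4 m, τ = 330 × 0.4 = 132 N·m counterclockwise.
Net load moment about support B = 310.4 N·m counterclockwise.
Reaction R at support A is upward at 0 m, arm 4.3 m → moment R × 4.3 clockwise.
Balancing moments: R × 4.3 = 310.4, giving R = 72.2 N.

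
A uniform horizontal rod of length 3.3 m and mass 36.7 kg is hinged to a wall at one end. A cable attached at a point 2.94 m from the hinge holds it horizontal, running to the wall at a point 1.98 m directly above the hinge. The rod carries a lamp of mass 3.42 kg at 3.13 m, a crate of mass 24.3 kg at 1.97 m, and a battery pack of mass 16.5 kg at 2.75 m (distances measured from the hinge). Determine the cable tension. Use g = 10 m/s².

T ≈ 1000 N

Taking torques about the hinge:
Beam weight: 36.7 × 10 = 367 N down at 1.65 m → arm 1.65 m, τ = 367 × 1.65 = 605.5 N·m clockwise.
Lamp: 3.42 × 10 = 34.2 N down at 3.13 m → arm 3.13 m, τ = 34.2 × 3.13 = 107 N·m clockwise.
Crate: 24.3 × 10 = 243 N down at 1.97 m → arm 1.97 m, τ = 243 × 1.97 = 478.7 N·m clockwise.
Battery pack: 16.5 × 10 = 165 N down at 2.75 m → arm 2.75 m, τ = 165 × 2.75 = 453.8 N·m clockwise.
Total clockwise load moment = 1645 N·m.
The cable tension T acts at 2.94 m; only its component perpendicular to the rod, T sinθ, produces torque. sinθ = h/√(h²+d²) = 1.98/√(1.98²+2.94²) = 0.5586.
Balancing moments: T × 2.94 × 0.5586 = 1645, giving T = 1645 / 1.642 = 1000 N.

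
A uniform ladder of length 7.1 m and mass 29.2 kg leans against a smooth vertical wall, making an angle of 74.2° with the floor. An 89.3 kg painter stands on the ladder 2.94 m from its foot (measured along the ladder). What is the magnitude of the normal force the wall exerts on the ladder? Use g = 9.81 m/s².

N_wall ≈ 143 N

About the foot of the ladder:
Ladder weight 29.2×9.81 = 286.5 N acts at 3.55 m along the ladder; its horizontal arm is 3.55·cos74.2° = 0.9666 m → τ = 276.9 N·m clockwise.
Painter: 89.3×9.81 = 876 N at 2.94 m → arm 0.8005 m → τ = 701.2 N·m clockwise.
Wall normal N acts horizontally at the top; its moment arm is the height L sinθ = 7.1·sin74.2° = 6.832 m, counterclockwise.
Setting net torque to zero: N × 6.832 = 978.1 → N = 143 N.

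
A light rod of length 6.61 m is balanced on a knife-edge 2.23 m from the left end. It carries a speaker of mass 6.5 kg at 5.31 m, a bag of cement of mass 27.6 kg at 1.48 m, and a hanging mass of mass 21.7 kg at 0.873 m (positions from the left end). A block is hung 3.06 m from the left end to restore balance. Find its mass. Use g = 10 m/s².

m ≈ 36.3 kg

Taking torques about the knife-edge (at 2.23 m from the left end):
Speaker: 6.5 × 10 = 65 N down at 5.31 m → arm 3.08 m, τ = 65 × 3.08 = 200.2 N·m clockwise.
Bag of cement: 27.6 × 10 = 276 N down at 1.48 m → arm 0.75 m, τ = 276 × 0.75 = 207 N·m counterclockwise.
Hanging mass: 21.7 × 10 = 217 N down at 0.873 m → arm 1.357 m, τ = 217 × 1.357 = 294.5 N·m counterclockwise.
Net moment of known loads = 301.3 N·m counterclockwise.
An unknown mass m at 3.06 m has arm 0.83 m; its moment is m·g·0.83 clockwise.
Στ = 0 ⇒ m × 10 × 0.83 = 301.3 ⇒ m = 301.3 / (10 × 0.83) = 36.3 kg.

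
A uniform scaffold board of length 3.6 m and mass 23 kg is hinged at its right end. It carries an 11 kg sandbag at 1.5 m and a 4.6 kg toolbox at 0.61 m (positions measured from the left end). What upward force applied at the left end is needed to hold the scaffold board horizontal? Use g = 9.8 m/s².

Sum moments about the right end (the unknown pivot reaction has zero arm there).
Beam weight: 23 × 9.8 = 225.4 N down at 1.8 m → arm 1.8 m, τ = 225.4 × 1.8 = 405.7 N·m counterclockwise.
Sandbag: 11 × 9.8 = 107.8 N down at 1.5 m → arm 2.1 m, τ = 107.8 × 2.1 = 226.4 N·m counterclockwise.
Toolbox: 4.6 × 9.8 = 45.08 N down at 0.61 m → arm 2.99 m, τ = 45.08 × 2.99 = 134.8 N·m counterclockwise.
Net moment of the loads = 766.9 N·m counterclockwise.
The upward force F acts at the left end, arm 3.6 m, giving F × 3.6 clockwise.
Setting net torque to zero: F × 3.6 = 766.9 → F = 766.9 / 3.6 = 213 N.

F ≈ 213 N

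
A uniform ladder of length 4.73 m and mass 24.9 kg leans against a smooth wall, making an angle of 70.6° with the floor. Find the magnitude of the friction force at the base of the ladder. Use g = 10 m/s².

f ≈ 43.8 N

Take moments about the foot of the ladder.
Ladder weight 24.9×10 = 249 N acts at 2.365 m along the ladder; its horizontal arm is 2.365·cos70.6° = 0.7856 m → τ = 195.6 N·m clockwise.
Wall normal N acts horizontally at the top; its moment arm is the height L sinθ = 4.73·sin70.6° = 4.461 m, counterclockwise.
For rotational equilibrium, N × 4.461 = 195.6, so N = 43.8 N.
ΣFx = 0: friction at the foot balances the wall's push, so f = N_wall = 43.8 N.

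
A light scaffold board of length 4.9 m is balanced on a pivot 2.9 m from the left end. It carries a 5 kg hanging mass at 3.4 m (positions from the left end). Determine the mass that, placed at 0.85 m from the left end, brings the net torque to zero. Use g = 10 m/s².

Sum moments about the pivot (at 2.9 m from the left end) (the support reaction has zero arm there).
Hanging mass: 5 × 10 = 50 N down at 3.4 m → arm 0.5 m, τ = 50 × 0.5 = 25 N·m clockwise.
Net moment of known loads = 25 N·m clockwise.
An unknown mass m at 0.85 m has arm 2.05 m; its moment is m·g·2.05 counterclockwise.
For rotational equilibrium, m × 10 × 2.05 = 25, so m = 25 / (10 × 2.05) = 1.22 kg.

m ≈ 1.22 kg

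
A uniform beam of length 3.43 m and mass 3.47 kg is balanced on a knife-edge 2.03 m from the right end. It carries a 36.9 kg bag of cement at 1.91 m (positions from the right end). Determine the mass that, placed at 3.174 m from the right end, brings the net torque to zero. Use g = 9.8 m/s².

m ≈ 4.83 kg

Take moments about the knife-edge (at 2.03 m from the right end).
Beam weight: 3.47 × 9.8 = 34.01 N down at 1.715 m → arm 0.315 m, τ = 34.01 × 0.315 = 10.71 N·m clockwise.
Bag of cement: 36.9 × 9.8 = 361.6 N down at 1.91 m → arm 0.12 m, τ = 361.6 × 0.12 = 43.39 N·m clockwise.
Net moment of known loads = 54.1 N·m clockwise.
An unknown mass m at 3.174 m has arm 1.144 m; its moment is m·g·1.144 counterclockwise.
Setting net torque to zero: m × 9.8 × 1.144 = 54.1 → m = 54.1 / (9.8 × 1.144) = 4.83 kg.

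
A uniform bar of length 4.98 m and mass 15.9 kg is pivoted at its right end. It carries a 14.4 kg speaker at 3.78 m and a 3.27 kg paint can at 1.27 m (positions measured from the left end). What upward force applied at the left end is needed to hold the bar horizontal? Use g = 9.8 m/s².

F ≈ 136 N

Take moments about the right end.
Beam weight: 15.9 × 9.8 = 155.8 N down at 2.49 m → arm 2.49 m, τ = 155.8 × 2.49 = 387.9 N·m counterclockwise.
Speaker: 14.4 × 9.8 = 141.1 N down at 3.78 m → arm 1.2 m, τ = 141.1 × 1.2 = 169.3 N·m counterclockwise.
Paint can: 3.27 × 9.8 = 32.05 N down at 1.27 m → arm 3.71 m, τ = 32.05 × 3.71 = 118.9 N·m counterclockwise.
Net moment of the loads = 676.1 N·m counterclockwise.
The upward force F acts at the left end, arm 4.98 m, giving F × 4.98 clockwise.
For rotational equilibrium, F × 4.98 = 676.1, so F = 676.1 / 4.98 = 136 N.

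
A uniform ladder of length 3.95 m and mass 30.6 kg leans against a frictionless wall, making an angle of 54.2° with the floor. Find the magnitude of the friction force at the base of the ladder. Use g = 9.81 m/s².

f ≈ 108 N

Taking torques about the foot of the ladder:
Ladder weight 30.6×9.81 = 300.2 N acts at 1.975 m along the ladder; its horizontal arm is 1.975·cos54.2° = 1.155 m → τ = 346.7 N·m clockwise.
Wall normal N acts horizontally at the top; its moment arm is the height L sinθ = 3.95·sin54.2° = 3.204 m, counterclockwise.
Στ = 0 ⇒ N × 3.204 = 346.7 ⇒ N = 108 N.
ΣFx = 0: friction at the foot balances the wall's push, so f = N_wall = 108 N.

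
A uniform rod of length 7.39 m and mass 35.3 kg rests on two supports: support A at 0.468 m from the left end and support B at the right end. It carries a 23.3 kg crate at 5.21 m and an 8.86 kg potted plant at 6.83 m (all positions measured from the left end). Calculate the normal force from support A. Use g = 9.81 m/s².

Choose support B as the axis so its reaction then has zero moment arm.
Beam weight: 35.3 × 9.81 = 346.3 N down at 3.695 m → arm 3.695 m, τ = 346.3 × 3.695 = 1280 N·m counterclockwise.
Crate: 23.3 × 9.81 = 228.6 N down at 5.21 m → arm 2.18 m, τ = 228.6 × 2.18 = 498.3 N·m counterclockwise.
Potted plant: 8.86 × 9.81 = 86.92 N down at 6.83 m → arm 0.56 m, τ = 86.92 × 0.56 = 48.68 N·m counterclockwise.
Net load moment about support B = 1827 N·m counterclockwise.
Reaction R at support A is upward at 0.468 m, arm 6.922 m → moment R × 6.922 clockwise.
Setting net torque to zero: R × 6.922 = 1827 → R = 264 N.

R_A ≈ 264 N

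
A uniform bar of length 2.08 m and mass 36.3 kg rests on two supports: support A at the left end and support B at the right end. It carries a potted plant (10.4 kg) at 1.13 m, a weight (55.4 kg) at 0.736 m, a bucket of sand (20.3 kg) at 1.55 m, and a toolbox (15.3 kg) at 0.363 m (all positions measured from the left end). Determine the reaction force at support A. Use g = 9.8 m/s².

R_A ≈ 750 N

Sum moments about support B (its reaction then has zero moment arm).
Beam weight: 36.3 × 9.8 = 355.7 N down at 1.04 m → arm 1.04 m, τ = 355.7 × 1.04 = 369.9 N·m counterclockwise.
Potted plant: 10.4 × 9.8 = 101.9 N down at 1.13 m → arm 0.95 m, τ = 101.9 × 0.95 = 96.81 N·m counterclockwise.
Weight: 55.4 × 9.8 = 542.9 N down at 0.736 m → arm 1.344 m, τ = 542.9 × 1.344 = 729.7 N·m counterclockwise.
Bucket of sand: 20.3 × 9.8 = 198.9 N down at 1.55 m → arm 0.53 m, τ = 198.9 × 0.53 = 105.4 N·m counterclockwise.
Toolbox: 15.3 × 9.8 = 149.9 N down at 0.363 m → arm 1.717 m, τ = 149.9 × 1.717 = 257.4 N·m counterclockwise.
Net load moment about support B = 1559 N·m counterclockwise.
Reaction R at support A is upward at 0 m, arm 2.08 m → moment R × 2.08 clockwise.
For rotational equilibrium, R × 2.08 = 1559, so R = 750 N.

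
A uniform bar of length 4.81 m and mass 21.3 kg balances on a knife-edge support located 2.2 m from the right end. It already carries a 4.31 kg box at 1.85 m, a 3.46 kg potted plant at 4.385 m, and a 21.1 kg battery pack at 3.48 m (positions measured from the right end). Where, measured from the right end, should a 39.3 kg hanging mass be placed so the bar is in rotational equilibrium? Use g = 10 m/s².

x ≈ 1.25 m from the right end

Sum moments about the knife-edge support (at 2.2 m from the right end) (the support reaction has zero arm there).
Beam weight: 21.3 × 10 = 213 N down at 2.405 m → arm 0.205 m, τ = 213 × 0.205 = 43.66 N·m counterclockwise.
Box: 4.31 × 10 = 43.1 N down at 1.85 m → arm 0.35 m, τ = 43.1 × 0.35 = 15.08 N·m clockwise.
Potted plant: 3.46 × 10 = 34.6 N down at 4.385 m → arm 2.185 m, τ = 34.6 × 2.185 = 75.6 N·m counterclockwise.
Battery pack: 21.1 × 10 = 211 N down at 3.48 m → arm 1.28 m, τ = 211 × 1.28 = 270.1 N·m counterclockwise.
Net moment of existing loads = 374.3 N·m counterclockwise.
The hanging mass weighs 39.3 × 10 = 393 N and must supply an equal clockwise moment, so its lever arm about the knife-edge support is 374.3 / 393 = 0.952 m.
That puts it at 2.2 − 0.952 = 1.25 m from the right end.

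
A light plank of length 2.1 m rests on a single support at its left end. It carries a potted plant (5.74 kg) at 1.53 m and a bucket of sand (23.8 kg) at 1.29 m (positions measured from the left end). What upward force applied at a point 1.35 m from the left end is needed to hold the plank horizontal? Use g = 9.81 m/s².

F ≈ 287 N

Taking torques about the left end:
Potted plant: 5.74 × 9.81 = 56.31 N down at 1.53 m → arm 1.53 m, τ = 56.31 × 1.53 = 86.15 N·m clockwise.
Bucket of sand: 23.8 × 9.81 = 233.5 N down at 1.29 m → arm 1.29 m, τ = 233.5 × 1.29 = 301.2 N·m clockwise.
Net moment of the loads = 387.4 N·m clockwise.
The upward force F acts at a point 1.35 m from the left end, arm 1.35 m, giving F × 1.35 counterclockwise.
Balancing moments: F × 1.35 = 387.4, giving F = 387.4 / 1.35 = 287 N.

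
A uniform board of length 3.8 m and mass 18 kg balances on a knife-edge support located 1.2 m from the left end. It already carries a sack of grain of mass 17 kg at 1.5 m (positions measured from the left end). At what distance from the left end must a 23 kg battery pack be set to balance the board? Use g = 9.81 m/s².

x ≈ 0.43 m from the left end

Choose the knife-edge support (at 1.2 m from the left end) as the axis so the support reaction has zero arm there.
Beam weight: 18 × 9.81 = 176.6 N down at 1.9 m → arm 0.7 m, τ = 176.6 × 0.7 = 123.6 N·m clockwise.
Sack of grain: 17 × 9.81 = 166.8 N down at 1.5 m → arm 0.3 m, τ = 166.8 × 0.3 = 50.04 N·m clockwise.
Net moment of existing loads = 173.6 N·m clockwise.
The battery pack weighs 23 × 9.81 = 225.6 N and must supply an equal counterclockwise moment, so its lever arm about the knife-edge support is 173.6 / 225.6 = 0.77 m.
That puts it at 1.2 − 0.77 = 0.43 m from the left end.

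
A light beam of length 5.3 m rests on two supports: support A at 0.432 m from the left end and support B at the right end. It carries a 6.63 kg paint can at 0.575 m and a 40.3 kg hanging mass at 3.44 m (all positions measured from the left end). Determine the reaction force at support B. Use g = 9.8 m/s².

R_B ≈ 246 N

Taking torques about support A:
Paint can: 6.63 × 9.8 = 64.97 N down at 0.575 m → arm 0.143 m, τ = 64.97 × 0.143 = 9.291 N·m clockwise.
Hanging mass: 40.3 × 9.8 = 394.9 N down at 3.44 m → arm 3.008 m, τ = 394.9 × 3.008 = 1188 N·m clockwise.
Net load moment about support A = 1197 N·m clockwise.
Reaction R at support B is upward at 5.3 m, arm 4.868 m → moment R × 4.868 counterclockwise.
Στ = 0 ⇒ R × 4.868 = 1197 ⇒ R = 246 N.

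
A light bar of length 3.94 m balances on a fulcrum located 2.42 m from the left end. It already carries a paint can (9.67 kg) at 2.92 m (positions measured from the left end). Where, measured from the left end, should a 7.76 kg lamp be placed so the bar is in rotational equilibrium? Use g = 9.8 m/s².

Sum moments about the fulcrum (at 2.42 m from the left end) (the support reaction has zero arm there).
Paint can: 9.67 × 9.8 = 94.77 N down at 2.92 m → arm 0.5 m, τ = 94.77 × 0.5 = 47.38 N·m clockwise.
Net moment of existing loads = 47.38 N·m clockwise.
The lamp weighs 7.76 × 9.8 = 76.05 N and must supply an equal counterclockwise moment, so its lever arm about the fulcrum is 47.38 / 76.05 = 0.623 m.
That puts it at 2.42 − 0.623 = 1.8 m from the left end.

x ≈ 1.8 m from the left end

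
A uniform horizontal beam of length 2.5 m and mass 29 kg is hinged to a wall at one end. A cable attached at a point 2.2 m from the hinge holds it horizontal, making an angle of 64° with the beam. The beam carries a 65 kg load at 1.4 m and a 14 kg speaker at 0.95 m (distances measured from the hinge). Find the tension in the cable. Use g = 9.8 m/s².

Choose the hinge as the axis so the unknown hinge reaction has zero arm there.
Beam weight: 29 × 9.8 = 284.2 N down at 1.25 m → arm 1.25 m, τ = 284.2 × 1.25 = 355.2 N·m clockwise.
Load: 65 × 9.8 = 637 N down at 1.4 m → arm 1.4 m, τ = 637 × 1.4 = 891.8 N·m clockwise.
Speaker: 14 × 9.8 = 137.2 N down at 0.95 m → arm 0.95 m, τ = 137.2 × 0.95 = 130.3 N·m clockwise.
Total clockwise load moment = 1377 N·m.
The cable tension T acts at 2.2 m; only its component perpendicular to the beam, T sinθ, produces torque. sin 64° = 0.8988.
For rotational equilibrium, T × 2.2 × 0.8988 = 1377, so T = 1377 / 1.977 = 697 N.

T ≈ 697 N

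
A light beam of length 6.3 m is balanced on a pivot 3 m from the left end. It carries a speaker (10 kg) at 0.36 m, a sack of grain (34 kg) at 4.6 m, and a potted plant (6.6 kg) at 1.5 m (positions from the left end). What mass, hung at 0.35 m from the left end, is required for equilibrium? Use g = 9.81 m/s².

Sum moments about the pivot (at 3 m from the left end) (the support reaction has zero arm there).
Speaker: 10 × 9.81 = 98.1 N down at 0.36 m → arm 2.64 m, τ = 98.1 × 2.64 = 259 N·m counterclockwise.
Sack of grain: 34 × 9.81 = 333.5 N down at 4.6 m → arm 1.6 m, τ = 333.5 × 1.6 = 533.6 N·m clockwise.
Potted plant: 6.6 × 9.81 = 64.75 N down at 1.5 m → arm 1.5 m, τ = 64.75 × 1.5 = 97.12 N·m counterclockwise.
Net moment of known loads = 177.5 N·m clockwise.
An unknown mass m at 0.35 m has arm 2.65 m; its moment is m·g·2.65 counterclockwise.
Στ = 0 ⇒ m × 9.81 × 2.65 = 177.5 ⇒ m = 177.5 / (9.81 × 2.65) = 6.83 kg.

m ≈ 6.83 kg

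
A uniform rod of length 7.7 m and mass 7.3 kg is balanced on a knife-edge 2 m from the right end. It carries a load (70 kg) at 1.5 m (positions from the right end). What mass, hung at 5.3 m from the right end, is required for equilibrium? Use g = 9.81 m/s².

Choose the knife-edge (at 2 m from the right end) as the axis so the support reaction has zero arm there.
Beam weight: 7.3 × 9.81 = 71.61 N down at 3.85 m → arm 1.85 m, τ = 71.61 × 1.85 = 132.5 N·m counterclockwise.
Load: 70 × 9.81 = 686.7 N down at 1.5 m → arm 0.5 m, τ = 686.7 × 0.5 = 343.4 N·m clockwise.
Net moment of known loads = 210.9 N·m clockwise.
An unknown mass m at 5.3 m has arm 3.3 m; its moment is m·g·3.3 counterclockwise.
For rotational equilibrium, m × 9.81 × 3.3 = 210.9, so m = 210.9 / (9.81 × 3.3) = 6.51 kg.

m ≈ 6.51 kg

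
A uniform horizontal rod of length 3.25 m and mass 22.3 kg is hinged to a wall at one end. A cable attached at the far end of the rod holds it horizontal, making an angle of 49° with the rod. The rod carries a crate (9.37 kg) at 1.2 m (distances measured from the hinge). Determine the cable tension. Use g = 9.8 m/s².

T ≈ 190 N

About the hinge:
Beam weight: 22.3 × 9.8 = 218.5 N down at 1.625 m → arm 1.625 m, τ = 218.5 × 1.625 = 355.1 N·m clockwise.
Crate: 9.37 × 9.8 = 91.83 N down at 1.2 m → arm 1.2 m, τ = 91.83 × 1.2 = 110.2 N·m clockwise.
Total clockwise load moment = 465.3 N·m.
The cable tension T acts at 3.25 m; only its component perpendicular to the rod, T sinθ, produces torque. sin 49° = 0.7547.
Balancing moments: T × 3.25 × 0.7547 = 465.3, giving T = 465.3 / 2.453 = 190 N.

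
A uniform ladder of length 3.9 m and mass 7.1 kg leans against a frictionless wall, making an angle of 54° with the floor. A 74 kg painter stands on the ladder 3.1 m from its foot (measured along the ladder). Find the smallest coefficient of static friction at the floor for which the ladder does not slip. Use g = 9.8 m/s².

Taking torques about the foot of the ladder:
Ladder weight 7.1×9.8 = 69.58 N acts at 1.95 m along the ladder; its horizontal arm is 1.95·cos54° = 1.146 m → τ = 79.74 N·m clockwise.
Painter: 74×9.8 = 725.2 N at 3.1 m → arm 1.822 m → τ = 1321 N·m clockwise.
Wall normal N acts horizontally at the top; its moment arm is the height L sinθ = 3.9·sin54° = 3.155 m, counterclockwise.
For rotational equilibrium, N × 3.155 = 1401, so N = 444.1 N.
ΣFx = 0 ⇒ f = N_wall = 444.1 N. ΣFy = 0 ⇒ N_floor = 794.8 N.
μ_min = f / N_floor = 444.1 / 794.8 = 0.559.

μ_min ≈ 0.559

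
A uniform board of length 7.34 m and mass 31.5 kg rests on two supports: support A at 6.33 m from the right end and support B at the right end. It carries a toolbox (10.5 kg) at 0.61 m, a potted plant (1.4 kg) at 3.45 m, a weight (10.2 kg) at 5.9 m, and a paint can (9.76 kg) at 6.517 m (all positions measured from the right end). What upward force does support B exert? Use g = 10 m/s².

R_B ≈ 238 N

Sum moments about support A (its reaction then has zero moment arm).
Beam weight: 31.5 × 10 = 315 N down at 3.67 m → arm 2.66 m, τ = 315 × 2.66 = 837.9 N·m clockwise.
Toolbox: 10.5 × 10 = 105 N down at 0.61 m → arm 5.72 m, τ = 105 × 5.72 = 600.6 N·m clockwise.
Potted plant: 1.4 × 10 = 14 N down at 3.45 m → arm 2.88 m, τ = 14 × 2.88 = 40.32 N·m clockwise.
Weight: 10.2 × 10 = 102 N down at 5.9 m → arm 0.43 m, τ = 102 × 0.43 = 43.86 N·m clockwise.
Paint can: 9.76 × 10 = 97.6 N down at 6.517 m → arm 0.187 m, τ = 97.6 × 0.187 = 18.25 N·m counterclockwise.
Net load moment about support A = 1504 N·m clockwise.
Reaction R at support B is upward at 0 m, arm 6.33 m → moment R × 6.33 counterclockwise.
Στ = 0 ⇒ R × 6.33 = 1504 ⇒ R = 238 N.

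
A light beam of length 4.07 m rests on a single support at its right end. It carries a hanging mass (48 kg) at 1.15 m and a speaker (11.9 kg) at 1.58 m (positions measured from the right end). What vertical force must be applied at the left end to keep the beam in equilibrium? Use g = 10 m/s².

Sum moments about the right end (the unknown pivot reaction has zero arm there).
Hanging mass: 48 × 10 = 480 N down at 1.15 m → arm 1.15 m, τ = 480 × 1.15 = 552 N·m counterclockwise.
Speaker: 11.9 × 10 = 119 N down at 1.58 m → arm 1.58 m, τ = 119 × 1.58 = 188 N·m counterclockwise.
Net moment of the loads = 740 N·m counterclockwise.
The upward force F acts at the left end, arm 4.07 m, giving F × 4.07 clockwise.
Στ = 0 ⇒ F × 4.07 = 740 ⇒ F = 740 / 4.07 = 182 N.

F ≈ 182 N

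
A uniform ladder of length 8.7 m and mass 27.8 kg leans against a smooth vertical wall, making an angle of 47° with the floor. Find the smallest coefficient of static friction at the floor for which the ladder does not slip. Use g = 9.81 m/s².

μ_min ≈ 0.466

Sum moments about the foot of the ladder (the floor normal and friction both act there and drop out).
Ladder weight 27.8×9.81 = 272.7 N acts at 4.35 m along the ladder; its horizontal arm is 4.35·cos47° = 2.967 m → τ = 809.1 N·m clockwise.
Wall normal N acts horizontally at the top; its moment arm is the height L sinθ = 8.7·sin47° = 6.363 m, counterclockwise.
Στ = 0 ⇒ N × 6.363 = 809.1 ⇒ N = 127.2 N.
ΣFx = 0 ⇒ f = N_wall = 127.2 N. ΣFy = 0 ⇒ N_floor = 272.7 N.
μ_min = f / N_floor = 127.2 / 272.7 = 0.466.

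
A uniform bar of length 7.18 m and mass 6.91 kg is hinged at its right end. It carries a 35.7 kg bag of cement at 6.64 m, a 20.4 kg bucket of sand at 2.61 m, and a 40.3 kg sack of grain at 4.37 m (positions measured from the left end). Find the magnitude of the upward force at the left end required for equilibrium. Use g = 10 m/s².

Sum moments about the right end (the unknown pivot reaction has zero arm there).
Beam weight: 6.91 × 10 = 69.1 N down at 3.59 m → arm 3.59 m, τ = 69.1 × 3.59 = 248.1 N·m counterclockwise.
Bag of cement: 35.7 × 10 = 357 N down at 6.64 m → arm 0.54 m, τ = 357 × 0.54 = 192.8 N·m counterclockwise.
Bucket of sand: 20.4 × 10 = 204 N down at 2.61 m → arm 4.57 m, τ = 204 × 4.57 = 932.3 N·m counterclockwise.
Sack of grain: 40.3 × 10 = 403 N down at 4.37 m → arm 2.81 m, τ = 403 × 2.81 = 1132 N·m counterclockwise.
Net moment of the loads = 2505 N·m counterclockwise.
The upward force F acts at the left end, arm 7.18 m, giving F × 7.18 clockwise.
For rotational equilibrium, F × 7.18 = 2505, so F = 2505 / 7.18 = 349 N.

F ≈ 349 N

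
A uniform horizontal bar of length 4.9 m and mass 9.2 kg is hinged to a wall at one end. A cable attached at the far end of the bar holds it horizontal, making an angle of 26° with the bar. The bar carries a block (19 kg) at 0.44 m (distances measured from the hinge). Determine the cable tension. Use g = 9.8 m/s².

Choose the hinge as the axis so the unknown hinge reaction has zero arm there.
Beam weight: 9.2 × 9.8 = 90.16 N down at 2.45 m → arm 2.45 m, τ = 90.16 × 2.45 = 220.9 N·m clockwise.
Block: 19 × 9.8 = 186.2 N down at 0.44 m → arm 0.44 m, τ = 186.2 × 0.44 = 81.93 N·m clockwise.
Total clockwise load moment = 302.8 N·m.
The cable tension T acts at 4.9 m; only its component perpendicular to the bar, T sinθ, produces torque. sin 26° = 0.4384.
Balancing moments: T × 4.9 × 0.4384 = 302.8, giving T = 302.8 / 2.148 = 141 N.

T ≈ 141 N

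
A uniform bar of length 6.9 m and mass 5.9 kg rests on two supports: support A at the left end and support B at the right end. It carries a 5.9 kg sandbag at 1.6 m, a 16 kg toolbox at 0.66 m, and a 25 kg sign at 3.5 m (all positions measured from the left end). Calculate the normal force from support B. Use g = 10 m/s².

Sum moments about support A (its reaction then has zero moment arm).
Beam weight: 5.9 × 10 = 59 N down at 3.45 m → arm 3.45 m, τ = 59 × 3.45 = 203.6 N·m clockwise.
Sandbag: 5.9 × 10 = 59 N down at 1.6 m → arm 1.6 m, τ = 59 × 1.6 = 94.4 N·m clockwise.
Toolbox: 16 × 10 = 160 N down at 0.66 m → arm 0.66 m, τ = 160 × 0.66 = 105.6 N·m clockwise.
Sign: 25 × 10 = 250 N down at 3.5 m → arm 3.5 m, τ = 250 × 3.5 = 875 N·m clockwise.
Net load moment about support A = 1279 N·m clockwise.
Reaction R at support B is upward at 6.9 m, arm 6.9 m → moment R × 6.9 counterclockwise.
Στ = 0 ⇒ R × 6.9 = 1279 ⇒ R = 185 N.

R_B ≈ 185 N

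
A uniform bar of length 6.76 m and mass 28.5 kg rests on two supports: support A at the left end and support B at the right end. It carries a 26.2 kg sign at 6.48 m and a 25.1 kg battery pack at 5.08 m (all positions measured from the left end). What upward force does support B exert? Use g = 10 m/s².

R_B ≈ 582 N

Take moments about support A.
Beam weight: 28.5 × 10 = 285 N down at 3.38 m → arm 3.38 m, τ = 285 × 3.38 = 963.3 N·m clockwise.
Sign: 26.2 × 10 = 262 N down at 6.48 m → arm 6.48 m, τ = 262 × 6.48 = 1698 N·m clockwise.
Battery pack: 25.1 × 10 = 251 N down at 5.08 m → arm 5.08 m, τ = 251 × 5.08 = 1275 N·m clockwise.
Net load moment about support A = 3936 N·m clockwise.
Reaction R at support B is upward at 6.76 m, arm 6.76 m → moment R × 6.76 counterclockwise.
For rotational equilibrium, R × 6.76 = 3936, so R = 582 N.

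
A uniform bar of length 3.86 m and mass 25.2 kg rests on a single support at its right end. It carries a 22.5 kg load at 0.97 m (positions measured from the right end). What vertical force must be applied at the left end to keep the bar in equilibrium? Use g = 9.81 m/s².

F ≈ 179 N

Choose the right end as the axis so the unknown pivot reaction has zero arm there.
Beam weight: 25.2 × 9.81 = 247.2 N down at 1.93 m → arm 1.93 m, τ = 247.2 × 1.93 = 477.1 N·m counterclockwise.
Load: 22.5 × 9.81 = 220.7 N down at 0.97 m → arm 0.97 m, τ = 220.7 × 0.97 = 214.1 N·m counterclockwise.
Net moment of the loads = 691.2 N·m counterclockwise.
The upward force F acts at the left end, arm 3.86 m, giving F × 3.86 clockwise.
Balancing moments: F × 3.86 = 691.2, giving F = 691.2 / 3.86 = 179 N.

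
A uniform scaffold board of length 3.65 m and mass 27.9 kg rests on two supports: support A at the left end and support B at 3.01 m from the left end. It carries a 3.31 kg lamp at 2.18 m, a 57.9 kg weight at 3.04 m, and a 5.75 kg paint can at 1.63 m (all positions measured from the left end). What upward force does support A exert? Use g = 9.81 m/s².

Take moments about support B.
Beam weight: 27.9 × 9.81 = 273.7 N down at 1.825 m → arm 1.185 m, τ = 273.7 × 1.185 = 324.3 N·m counterclockwise.
Lamp: 3.31 × 9.81 = 32.47 N down at 2.18 m → arm 0.83 m, τ = 32.47 × 0.83 = 26.95 N·m counterclockwise.
Weight: 57.9 × 9.81 = 568 N down at 3.04 m → arm 0.03 m, τ = 568 × 0.03 = 17.04 N·m clockwise.
Paint can: 5.75 × 9.81 = 56.41 N down at 1.63 m → arm 1.38 m, τ = 56.41 × 1.38 = 77.85 N·m counterclockwise.
Net load moment about support B = 412.1 N·m counterclockwise.
Reaction R at support A is upward at 0 m, arm 3.01 m → moment R × 3.01 clockwise.
For rotational equilibrium, R × 3.01 = 412.1, so R = 137 N.

R_A ≈ 137 N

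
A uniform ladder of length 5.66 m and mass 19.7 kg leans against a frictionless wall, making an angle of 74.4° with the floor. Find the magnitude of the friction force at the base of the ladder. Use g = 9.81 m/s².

f ≈ 27 N

Taking torques about the foot of the ladder:
Ladder weight 19.7×9.81 = 193.3 N acts at 2.83 m along the ladder; its horizontal arm is 2.83·cos74.4° = 0.761 m → τ = 147.1 N·m clockwise.
Wall normal N acts horizontally at the top; its moment arm is the height L sinθ = 5.66·sin74.4° = 5.452 m, counterclockwise.
Setting net torque to zero: N × 5.452 = 147.1 → N = 27 N.
ΣFx = 0: friction at the foot balances the wall's push, so f = N_wall = 27 N.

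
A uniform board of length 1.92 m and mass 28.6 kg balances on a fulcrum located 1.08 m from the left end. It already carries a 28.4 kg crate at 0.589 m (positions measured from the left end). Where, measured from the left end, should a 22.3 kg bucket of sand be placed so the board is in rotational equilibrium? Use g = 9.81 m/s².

x ≈ 1.86 m from the left end

Take moments about the fulcrum (at 1.08 m from the left end).
Beam weight: 28.6 × 9.81 = 280.6 N down at 0.96 m → arm 0.12 m, τ = 280.6 × 0.12 = 33.67 N·m counterclockwise.
Crate: 28.4 × 9.81 = 278.6 N down at 0.589 m → arm 0.491 m, τ = 278.6 × 0.491 = 136.8 N·m counterclockwise.
Net moment of existing loads = 170.5 N·m counterclockwise.
The bucket of sand weighs 22.3 × 9.81 = 218.8 N and must supply an equal clockwise moment, so its lever arm about the fulcrum is 170.5 / 218.8 = 0.779 m.
That puts it at 1.08 + 0.779 = 1.86 m from the left end.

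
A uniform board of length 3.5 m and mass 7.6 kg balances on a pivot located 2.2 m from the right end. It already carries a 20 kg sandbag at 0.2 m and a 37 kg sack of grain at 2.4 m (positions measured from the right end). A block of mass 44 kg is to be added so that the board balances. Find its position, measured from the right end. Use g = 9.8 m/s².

x ≈ 3.02 m from the right end

Take moments about the pivot (at 2.2 m from the right end).
Beam weight: 7.6 × 9.8 = 74.48 N down at 1.75 m → arm 0.45 m, τ = 74.48 × 0.45 = 33.52 N·m clockwise.
Sandbag: 20 × 9.8 = 196 N down at 0.2 m → arm 2 m, τ = 196 × 2 = 392 N·m clockwise.
Sack of grain: 37 × 9.8 = 362.6 N down at 2.4 m → arm 0.2 m, τ = 362.6 × 0.2 = 72.52 N·m counterclockwise.
Net moment of existing loads = 353 N·m clockwise.
The block weighs 44 × 9.8 = 431.2 N and must supply an equal counterclockwise moment, so its lever arm about the pivot is 353 / 431.2 = 0.819 m.
That puts it at 2.2 + 0.819 = 3.02 m from the right end.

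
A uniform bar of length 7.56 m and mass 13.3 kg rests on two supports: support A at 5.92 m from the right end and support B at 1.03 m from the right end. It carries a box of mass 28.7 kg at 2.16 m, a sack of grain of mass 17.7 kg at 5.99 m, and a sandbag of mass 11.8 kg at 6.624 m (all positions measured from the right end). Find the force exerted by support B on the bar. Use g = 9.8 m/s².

R_B ≈ 254 N

Choose support A as the axis so its reaction then has zero moment arm.
Beam weight: 13.3 × 9.8 = 130.3 N down at 3.78 m → arm 2.14 m, τ = 130.3 × 2.14 = 278.8 N·m clockwise.
Box: 28.7 × 9.8 = 281.3 N down at 2.16 m → arm 3.76 m, τ = 281.3 × 3.76 = 1058 N·m clockwise.
Sack of grain: 17.7 × 9.8 = 173.5 N down at 5.99 m → arm 0.07 m, τ = 173.5 × 0.07 = 12.15 N·m counterclockwise.
Sandbag: 11.8 × 9.8 = 115.6 N down at 6.624 m → arm 0.704 m, τ = 115.6 × 0.704 = 81.38 N·m counterclockwise.
Net load moment about support A = 1243 N·m clockwise.
Reaction R at support B is upward at 1.03 m, arm 4.89 m → moment R × 4.89 counterclockwise.
Στ = 0 ⇒ R × 4.89 = 1243 ⇒ R = 254 N.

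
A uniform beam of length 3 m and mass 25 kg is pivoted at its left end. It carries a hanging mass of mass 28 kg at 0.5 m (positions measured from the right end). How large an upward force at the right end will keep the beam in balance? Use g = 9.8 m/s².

F ≈ 351 N

Take moments about the left end.
Beam weight: 25 × 9.8 = 245 N down at 1.5 m → arm 1.5 m, τ = 245 × 1.5 = 367.5 N·m clockwise.
Hanging mass: 28 × 9.8 = 274.4 N down at 0.5 m → arm 2.5 m, τ = 274.4 × 2.5 = 686 N·m clockwise.
Net moment of the loads = 1054 N·m clockwise.
The upward force F acts at the right end, arm 3 m, giving F × 3 counterclockwise.
Στ = 0 ⇒ F × 3 = 1054 ⇒ F = 1054 / 3 = 351 N.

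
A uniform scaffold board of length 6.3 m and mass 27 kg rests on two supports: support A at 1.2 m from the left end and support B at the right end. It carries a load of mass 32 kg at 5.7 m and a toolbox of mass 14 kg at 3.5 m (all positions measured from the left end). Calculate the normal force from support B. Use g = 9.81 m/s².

Take moments about support A.
Beam weight: 27 × 9.81 = 264.9 N down at 3.15 m → arm 1.95 m, τ = 264.9 × 1.95 = 516.6 N·m clockwise.
Load: 32 × 9.81 = 313.9 N down at 5.7 m → arm 4.5 m, τ = 313.9 × 4.5 = 1413 N·m clockwise.
Toolbox: 14 × 9.81 = 137.3 N down at 3.5 m → arm 2.3 m, τ = 137.3 × 2.3 = 315.8 N·m clockwise.
Net load moment about support A = 2245 N·m clockwise.
Reaction R at support B is upward at 6.3 m, arm 5.1 m → moment R × 5.1 counterclockwise.
Στ = 0 ⇒ R × 5.1 = 2245 ⇒ R = 440 N.

R_B ≈ 440 N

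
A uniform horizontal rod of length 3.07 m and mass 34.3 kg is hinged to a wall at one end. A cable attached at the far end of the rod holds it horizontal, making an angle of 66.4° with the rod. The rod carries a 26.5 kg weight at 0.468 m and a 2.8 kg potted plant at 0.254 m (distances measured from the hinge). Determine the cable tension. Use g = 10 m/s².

T ≈ 234 N

Taking torques about the hinge:
Beam weight: 34.3 × 10 = 343 N down at 1.535 m → arm 1.535 m, τ = 343 × 1.535 = 526.5 N·m clockwise.
Weight: 26.5 × 10 = 265 N down at 0.468 m → arm 0.468 m, τ = 265 × 0.468 = 124 N·m clockwise.
Potted plant: 2.8 × 10 = 28 N down at 0.254 m → arm 0.254 m, τ = 28 × 0.254 = 7.112 N·m clockwise.
Total clockwise load moment = 657.6 N·m.
The cable tension T acts at 3.07 m; only its component perpendicular to the rod, T sinθ, produces torque. sin 66.4° = 0.9164.
For rotational equilibrium, T × 3.07 × 0.9164 = 657.6, so T = 657.6 / 2.813 = 234 N.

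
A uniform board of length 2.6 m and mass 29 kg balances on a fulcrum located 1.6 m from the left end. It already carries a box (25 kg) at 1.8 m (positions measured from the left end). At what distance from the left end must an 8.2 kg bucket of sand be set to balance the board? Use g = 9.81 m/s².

Taking torques about the fulcrum (at 1.6 m from the left end):
Beam weight: 29 × 9.81 = 284.5 N down at 1.3 m → arm 0.3 m, τ = 284.5 × 0.3 = 85.35 N·m counterclockwise.
Box: 25 × 9.81 = 245.2 N down at 1.8 m → arm 0.2 m, τ = 245.2 × 0.2 = 49.04 N·m clockwise.
Net moment of existing loads = 36.31 N·m counterclockwise.
The bucket of sand weighs 8.2 × 9.81 = 80.44 N and must supply an equal clockwise moment, so its lever arm about the fulcrum is 36.31 / 80.44 = 0.451 m.
That puts it at 1.6 + 0.451 = 2.05 m from the left end.

x ≈ 2.05 m from the left end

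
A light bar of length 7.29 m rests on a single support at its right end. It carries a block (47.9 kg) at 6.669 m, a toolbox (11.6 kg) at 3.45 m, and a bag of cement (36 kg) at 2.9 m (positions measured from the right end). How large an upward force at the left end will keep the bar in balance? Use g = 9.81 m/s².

Choose the right end as the axis so the unknown pivot reaction has zero arm there.
Block: 47.9 × 9.81 = 469.9 N down at 6.669 m → arm 6.669 m, τ = 469.9 × 6.669 = 3134 N·m counterclockwise.
Toolbox: 11.6 × 9.81 = 113.8 N down at 3.45 m → arm 3.45 m, τ = 113.8 × 3.45 = 392.6 N·m counterclockwise.
Bag of cement: 36 × 9.81 = 353.2 N down at 2.9 m → arm 2.9 m, τ = 353.2 × 2.9 = 1024 N·m counterclockwise.
Net moment of the loads = 4551 N·m counterclockwise.
The upward force F acts at the left end, arm 7.29 m, giving F × 7.29 clockwise.
For rotational equilibrium, F × 7.29 = 4551, so F = 4551 / 7.29 = 624 N.

F ≈ 624 N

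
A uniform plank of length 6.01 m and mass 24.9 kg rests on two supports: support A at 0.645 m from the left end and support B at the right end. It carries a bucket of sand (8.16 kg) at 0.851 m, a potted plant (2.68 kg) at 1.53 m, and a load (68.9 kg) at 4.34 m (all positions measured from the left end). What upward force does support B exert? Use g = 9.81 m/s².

Choose support A as the axis so its reaction then has zero moment arm.
Beam weight: 24.9 × 9.81 = 244.3 N down at 3.005 m → arm 2.36 m, τ = 244.3 × 2.36 = 576.5 N·m clockwise.
Bucket of sand: 8.16 × 9.81 = 80.05 N down at 0.851 m → arm 0.206 m, τ = 80.05 × 0.206 = 16.49 N·m clockwise.
Potted plant: 2.68 × 9.81 = 26.29 N down at 1.53 m → arm 0.885 m, τ = 26.29 × 0.885 = 23.27 N·m clockwise.
Load: 68.9 × 9.81 = 675.9 N down at 4.34 m → arm 3.695 m, τ = 675.9 × 3.695 = 2497 N·m clockwise.
Net load moment about support A = 3113 N·m clockwise.
Reaction R at support B is upward at 6.01 m, arm 5.365 m → moment R × 5.365 counterclockwise.
Στ = 0 ⇒ R × 5.365 = 3113 ⇒ R = 580 N.

R_B ≈ 580 N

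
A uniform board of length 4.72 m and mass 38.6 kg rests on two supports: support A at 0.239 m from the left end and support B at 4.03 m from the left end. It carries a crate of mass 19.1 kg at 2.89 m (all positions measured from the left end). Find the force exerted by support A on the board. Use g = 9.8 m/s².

Choose support B as the axis so its reaction then has zero moment arm.
Beam weight: 38.6 × 9.8 = 378.3 N down at 2.36 m → arm 1.67 m, τ = 378.3 × 1.67 = 631.8 N·m counterclockwise.
Crate: 19.1 × 9.8 = 187.2 N down at 2.89 m → arm 1.14 m, τ = 187.2 × 1.14 = 213.4 N·m counterclockwise.
Net load moment about support B = 845.2 N·m counterclockwise.
Reaction R at support A is upward at 0.239 m, arm 3.791 m → moment R × 3.791 clockwise.
Στ = 0 ⇒ R × 3.791 = 845.2 ⇒ R = 223 N.

R_A ≈ 223 N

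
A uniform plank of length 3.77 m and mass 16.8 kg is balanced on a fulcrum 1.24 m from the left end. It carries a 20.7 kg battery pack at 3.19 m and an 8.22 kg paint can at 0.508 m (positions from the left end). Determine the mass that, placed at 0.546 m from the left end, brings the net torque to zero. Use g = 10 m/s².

Choose the fulcrum (at 1.24 m from the left end) as the axis so the support reaction has zero arm there.
Beam weight: 16.8 × 10 = 168 N down at 1.885 m → arm 0.645 m, τ = 168 × 0.645 = 108.4 N·m clockwise.
Battery pack: 20.7 × 10 = 207 N down at 3.19 m → arm 1.95 m, τ = 207 × 1.95 = 403.6 N·m clockwise.
Paint can: 8.22 × 10 = 82.2 N down at 0.508 m → arm 0.732 m, τ = 82.2 × 0.732 = 60.17 N·m counterclockwise.
Net moment of known loads = 451.8 N·m clockwise.
An unknown mass m at 0.546 m has arm 0.694 m; its moment is m·g·0.694 counterclockwise.
Balancing moments: m × 10 × 0.694 = 451.8, giving m = 451.8 / (10 × 0.694) = 65.1 kg.

m ≈ 65.1 kg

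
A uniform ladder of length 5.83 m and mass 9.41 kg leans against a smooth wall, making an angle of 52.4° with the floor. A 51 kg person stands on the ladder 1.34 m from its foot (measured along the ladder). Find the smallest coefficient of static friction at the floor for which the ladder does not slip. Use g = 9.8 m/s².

About the foot of the ladder:
Ladder weight 9.41×9.8 = 92.22 N acts at 2.915 m along the ladder; its horizontal arm is 2.915·cos52.4° = 1.779 m → τ = 164.1 N·m clockwise.
Person: 51×9.8 = 499.8 N at 1.34 m → arm 0.8176 m → τ = 408.6 N·m clockwise.
Wall normal N acts horizontally at the top; its moment arm is the height L sinθ = 5.83·sin52.4° = 4.619 m, counterclockwise.
For rotational equilibrium, N × 4.619 = 572.7, so N = 124 N.
ΣFx = 0 ⇒ f = N_wall = 124 N. ΣFy = 0 ⇒ N_floor = 592 N.
μ_min = f / N_floor = 124 / 592 = 0.209.

μ_min ≈ 0.209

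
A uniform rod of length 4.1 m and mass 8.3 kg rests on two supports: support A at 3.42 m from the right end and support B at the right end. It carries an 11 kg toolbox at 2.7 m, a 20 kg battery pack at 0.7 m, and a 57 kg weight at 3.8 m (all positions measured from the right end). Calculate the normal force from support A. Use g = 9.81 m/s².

Taking torques about support B:
Beam weight: 8.3 × 9.81 = 81.42 N down at 2.05 m → arm 2.05 m, τ = 81.42 × 2.05 = 166.9 N·m counterclockwise.
Toolbox: 11 × 9.81 = 107.9 N down at 2.7 m → arm 2.7 m, τ = 107.9 × 2.7 = 291.3 N·m counterclockwise.
Battery pack: 20 × 9.81 = 196.2 N down at 0.7 m → arm 0.7 m, τ = 196.2 × 0.7 = 137.3 N·m counterclockwise.
Weight: 57 × 9.81 = 559.2 N down at 3.8 m → arm 3.8 m, τ = 559.2 × 3.8 = 2125 N·m counterclockwise.
Net load moment about support B = 2720 N·m counterclockwise.
Reaction R at support A is upward at 3.42 m, arm 3.42 m → moment R × 3.42 clockwise.
Setting net torque to zero: R × 3.42 = 2720 → R = 795 N.

R_A ≈ 795 N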